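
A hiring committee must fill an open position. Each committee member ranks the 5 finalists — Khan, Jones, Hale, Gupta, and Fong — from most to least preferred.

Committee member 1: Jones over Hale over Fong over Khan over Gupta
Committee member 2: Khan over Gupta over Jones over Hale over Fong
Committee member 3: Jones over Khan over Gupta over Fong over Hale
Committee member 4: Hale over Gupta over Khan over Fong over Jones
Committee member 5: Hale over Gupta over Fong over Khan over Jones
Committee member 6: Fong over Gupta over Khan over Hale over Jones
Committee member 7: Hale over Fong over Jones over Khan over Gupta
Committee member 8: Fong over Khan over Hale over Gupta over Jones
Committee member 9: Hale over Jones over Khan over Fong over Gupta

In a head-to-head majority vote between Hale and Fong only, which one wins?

Ballots ranking Hale above Fong: 6.
Ballots ranking Fong above Hale: 3.
Hale wins the head-to-head, 6–3.

Hale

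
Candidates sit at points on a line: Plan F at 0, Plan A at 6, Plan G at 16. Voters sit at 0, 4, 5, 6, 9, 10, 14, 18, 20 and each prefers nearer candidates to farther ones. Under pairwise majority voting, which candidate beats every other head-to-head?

With single-peaked preferences on a line, the Condorcet winner is the candidate closest to the median voter.
The median voter (position 9) is closest to Plan A at 6.
Check: Plan A vs Plan G — voters closer to Plan A: 6 of 9.

Plan A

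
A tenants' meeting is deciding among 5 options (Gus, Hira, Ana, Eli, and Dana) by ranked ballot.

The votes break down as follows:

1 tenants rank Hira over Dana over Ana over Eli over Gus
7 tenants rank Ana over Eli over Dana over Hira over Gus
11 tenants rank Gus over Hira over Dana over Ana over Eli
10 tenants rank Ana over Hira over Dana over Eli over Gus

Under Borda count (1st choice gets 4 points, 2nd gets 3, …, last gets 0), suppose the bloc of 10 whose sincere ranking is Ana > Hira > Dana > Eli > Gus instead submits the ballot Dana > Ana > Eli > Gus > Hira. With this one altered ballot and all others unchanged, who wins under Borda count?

Borda totals with the altered ballot: Gus 54, Hira 44, Ana 71, Eli 42, Dana 79.
The switch changes the winner from Ana to Dana.

Dana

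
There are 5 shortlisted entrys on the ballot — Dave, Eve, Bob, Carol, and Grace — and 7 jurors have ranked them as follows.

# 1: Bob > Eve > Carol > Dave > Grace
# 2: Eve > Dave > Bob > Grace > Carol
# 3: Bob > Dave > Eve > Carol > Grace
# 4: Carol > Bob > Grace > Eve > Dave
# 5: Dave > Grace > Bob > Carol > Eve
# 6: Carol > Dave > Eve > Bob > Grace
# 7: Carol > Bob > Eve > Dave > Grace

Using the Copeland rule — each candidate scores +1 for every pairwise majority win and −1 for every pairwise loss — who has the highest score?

Pairwise results:
  Dave vs Eve: Eve wins 4–3.
  Dave vs Bob: Bob wins 4–3.
  Dave vs Carol: Carol wins 4–3.
  Dave vs Grace: Dave wins 6–1.
  Eve vs Bob: Bob wins 5–2.
  Eve vs Carol: Carol wins 4–3.
  Eve vs Grace: Eve wins 5–2.
  Bob vs Carol: Bob wins 4–3.
  Bob vs Grace: Bob wins 6–1.
  Carol vs Grace: Carol wins 5–2.
Copeland scores (wins − losses):
  Dave: 1 − 3 = -2
  Eve: 2 − 2 = 0
  Bob: 4 − 0 = 4
  Carol: 3 − 1 = 2
  Grace: 0 − 4 = -4
Bob has the best Copeland score.

Bob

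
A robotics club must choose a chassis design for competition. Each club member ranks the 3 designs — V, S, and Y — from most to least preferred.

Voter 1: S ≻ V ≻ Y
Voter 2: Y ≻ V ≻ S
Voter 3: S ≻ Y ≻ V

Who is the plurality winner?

S

First-place vote totals:
  V: 0
  S: 2
  Y: 1
S has the most first-place votes.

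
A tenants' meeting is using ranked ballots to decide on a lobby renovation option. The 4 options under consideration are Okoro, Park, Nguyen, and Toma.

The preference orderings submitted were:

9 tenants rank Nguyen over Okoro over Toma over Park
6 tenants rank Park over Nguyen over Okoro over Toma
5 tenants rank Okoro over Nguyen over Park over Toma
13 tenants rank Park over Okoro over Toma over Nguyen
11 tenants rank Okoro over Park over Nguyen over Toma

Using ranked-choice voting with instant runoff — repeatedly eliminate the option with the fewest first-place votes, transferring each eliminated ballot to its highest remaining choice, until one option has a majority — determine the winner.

Round 1: Park 19, Okoro 16, Nguyen 9, Toma 0. Toma has the fewest and is eliminated.
Round 2: Park 19, Okoro 16, Nguyen 9. Nguyen has the fewest and is eliminated.
Round 3: Okoro 25, Park 19. Okoro has a majority.

Okoro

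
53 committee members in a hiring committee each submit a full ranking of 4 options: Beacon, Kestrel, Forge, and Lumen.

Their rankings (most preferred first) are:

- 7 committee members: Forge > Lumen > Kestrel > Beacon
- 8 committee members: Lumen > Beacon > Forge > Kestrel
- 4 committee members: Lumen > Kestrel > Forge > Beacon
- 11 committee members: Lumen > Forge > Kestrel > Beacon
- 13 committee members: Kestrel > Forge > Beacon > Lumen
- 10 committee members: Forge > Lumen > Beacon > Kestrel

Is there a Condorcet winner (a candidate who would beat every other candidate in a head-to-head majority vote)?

Yes

Head-to-head results (53 voters total):
Beacon vs Kestrel: Kestrel wins 35–18.
Beacon vs Forge: Forge wins 45–8.
Beacon vs Lumen: Lumen wins 40–13.
Kestrel vs Forge: Forge wins 36–17.
Kestrel vs Lumen: Lumen wins 40–13.
Forge vs Lumen: Forge wins 30–23.
Forge beats each rival — Beacon (45–8), Kestrel (36–17), Lumen (30–23) — so Forge is the Condorcet winner.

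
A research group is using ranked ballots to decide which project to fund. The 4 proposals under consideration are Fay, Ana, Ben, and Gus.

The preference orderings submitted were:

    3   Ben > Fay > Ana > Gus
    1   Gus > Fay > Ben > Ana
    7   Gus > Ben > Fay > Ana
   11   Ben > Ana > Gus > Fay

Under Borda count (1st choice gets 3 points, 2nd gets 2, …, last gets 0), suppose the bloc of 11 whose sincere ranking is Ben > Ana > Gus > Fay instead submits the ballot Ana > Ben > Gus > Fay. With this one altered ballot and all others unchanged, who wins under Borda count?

Borda totals with the altered ballot: Fay 15, Ana 36, Ben 46, Gus 35.
The winner is unchanged: still Ben.

Ben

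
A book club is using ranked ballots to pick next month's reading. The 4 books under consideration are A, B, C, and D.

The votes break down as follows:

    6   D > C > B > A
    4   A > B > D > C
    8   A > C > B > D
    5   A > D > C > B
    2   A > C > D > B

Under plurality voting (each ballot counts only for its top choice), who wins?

A

First-place vote totals:
  A: 19
  B: 0
  C: 0
  D: 6
A has the most first-place votes.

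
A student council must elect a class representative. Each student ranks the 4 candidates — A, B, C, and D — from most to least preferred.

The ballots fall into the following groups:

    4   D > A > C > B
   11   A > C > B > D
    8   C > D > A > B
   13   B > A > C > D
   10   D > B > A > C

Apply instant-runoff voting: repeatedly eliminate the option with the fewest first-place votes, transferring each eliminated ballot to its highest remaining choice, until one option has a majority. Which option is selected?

Round 1: D 14, B 13, A 11, C 8. C has the fewest and is eliminated.
Round 2: D 22, B 13, A 11. A has the fewest and is eliminated.
Round 3: B 24, D 22. B has a majority.

B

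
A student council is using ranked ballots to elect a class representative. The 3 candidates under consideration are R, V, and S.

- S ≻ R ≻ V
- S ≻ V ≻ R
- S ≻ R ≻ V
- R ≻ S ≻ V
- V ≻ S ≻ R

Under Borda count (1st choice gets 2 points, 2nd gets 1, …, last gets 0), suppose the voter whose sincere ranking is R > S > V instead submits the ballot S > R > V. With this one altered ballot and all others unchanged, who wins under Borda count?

Borda totals with the altered ballot: R 3, V 3, S 9.
The winner is unchanged: still S.

S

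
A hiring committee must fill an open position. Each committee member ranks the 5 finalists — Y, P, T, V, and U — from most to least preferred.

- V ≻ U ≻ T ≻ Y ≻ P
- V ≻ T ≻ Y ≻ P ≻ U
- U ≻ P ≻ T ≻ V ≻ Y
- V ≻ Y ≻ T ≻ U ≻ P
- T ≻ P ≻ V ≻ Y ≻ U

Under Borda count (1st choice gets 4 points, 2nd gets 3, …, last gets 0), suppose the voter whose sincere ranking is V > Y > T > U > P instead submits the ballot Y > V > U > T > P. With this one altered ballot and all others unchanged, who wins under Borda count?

V

Borda totals with the altered ballot: Y 8, P 7, T 12, V 14, U 9.
The winner is unchanged: still V.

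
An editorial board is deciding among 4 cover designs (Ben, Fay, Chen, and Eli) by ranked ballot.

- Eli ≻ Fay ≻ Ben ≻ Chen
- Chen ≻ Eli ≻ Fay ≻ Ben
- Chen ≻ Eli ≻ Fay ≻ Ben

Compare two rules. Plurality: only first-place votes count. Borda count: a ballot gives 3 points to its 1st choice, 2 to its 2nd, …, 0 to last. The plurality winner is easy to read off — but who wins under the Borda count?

Eli

Plurality first-place counts: Ben 0, Fay 0, Chen 2, Eli 1 → Chen.
Borda totals: Ben 1, Fay 4, Chen 6, Eli 7 → Eli.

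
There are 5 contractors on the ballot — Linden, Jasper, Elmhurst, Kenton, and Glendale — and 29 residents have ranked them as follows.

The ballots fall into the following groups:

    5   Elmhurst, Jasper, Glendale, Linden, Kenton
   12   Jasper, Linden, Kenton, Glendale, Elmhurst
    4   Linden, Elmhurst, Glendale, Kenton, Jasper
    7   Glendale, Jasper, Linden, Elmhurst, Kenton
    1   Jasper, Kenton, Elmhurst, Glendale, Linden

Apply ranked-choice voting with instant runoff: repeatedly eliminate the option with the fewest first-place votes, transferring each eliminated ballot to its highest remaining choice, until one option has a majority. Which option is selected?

Round 1: Jasper 13, Glendale 7, Elmhurst 5, Linden 4, Kenton 0. Kenton has the fewest and is eliminated.
Round 2: Jasper 13, Glendale 7, Elmhurst 5, Linden 4. Linden has the fewest and is eliminated.
Round 3: Jasper 13, Elmhurst 9, Glendale 7. Glendale has the fewest and is eliminated.
Round 4: Jasper 20, Elmhurst 9. Jasper has a majority.

Jasper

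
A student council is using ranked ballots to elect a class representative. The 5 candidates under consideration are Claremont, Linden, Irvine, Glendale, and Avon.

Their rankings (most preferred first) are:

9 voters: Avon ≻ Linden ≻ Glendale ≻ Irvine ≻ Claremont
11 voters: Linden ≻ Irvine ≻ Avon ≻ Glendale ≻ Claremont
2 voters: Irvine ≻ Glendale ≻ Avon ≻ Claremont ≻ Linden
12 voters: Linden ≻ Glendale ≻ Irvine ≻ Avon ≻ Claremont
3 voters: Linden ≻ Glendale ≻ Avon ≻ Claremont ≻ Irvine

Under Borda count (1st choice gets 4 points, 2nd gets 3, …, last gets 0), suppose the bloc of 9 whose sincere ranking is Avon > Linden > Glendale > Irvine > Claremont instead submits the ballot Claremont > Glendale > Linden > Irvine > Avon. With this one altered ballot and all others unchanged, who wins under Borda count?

Borda totals with the altered ballot: Claremont 41, Linden 122, Irvine 74, Glendale 89, Avon 44.
The winner is unchanged: still Linden.

Linden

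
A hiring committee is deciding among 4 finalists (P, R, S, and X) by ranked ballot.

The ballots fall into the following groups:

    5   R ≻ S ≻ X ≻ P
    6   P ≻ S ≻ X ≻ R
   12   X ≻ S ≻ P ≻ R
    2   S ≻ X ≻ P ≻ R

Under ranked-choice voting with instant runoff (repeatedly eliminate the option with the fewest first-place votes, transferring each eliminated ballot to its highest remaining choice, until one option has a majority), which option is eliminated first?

Round 1: X 12, P 6, R 5, S 2. S has the fewest and is eliminated.
Round 2: X 14, P 6, R 5. X has a majority.

S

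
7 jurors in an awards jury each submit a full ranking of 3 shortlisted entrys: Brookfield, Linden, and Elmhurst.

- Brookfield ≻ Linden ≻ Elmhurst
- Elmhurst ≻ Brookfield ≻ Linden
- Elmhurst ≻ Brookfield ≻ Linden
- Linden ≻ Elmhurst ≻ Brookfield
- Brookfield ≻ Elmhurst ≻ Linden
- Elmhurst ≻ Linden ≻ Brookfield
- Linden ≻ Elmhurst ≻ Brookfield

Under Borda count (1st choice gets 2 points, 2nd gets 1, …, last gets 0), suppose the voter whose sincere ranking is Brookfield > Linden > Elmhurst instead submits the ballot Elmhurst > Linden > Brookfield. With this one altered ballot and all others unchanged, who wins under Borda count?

Borda totals with the altered ballot: Brookfield 4, Linden 6, Elmhurst 11.
The winner is unchanged: still Elmhurst.

Elmhurst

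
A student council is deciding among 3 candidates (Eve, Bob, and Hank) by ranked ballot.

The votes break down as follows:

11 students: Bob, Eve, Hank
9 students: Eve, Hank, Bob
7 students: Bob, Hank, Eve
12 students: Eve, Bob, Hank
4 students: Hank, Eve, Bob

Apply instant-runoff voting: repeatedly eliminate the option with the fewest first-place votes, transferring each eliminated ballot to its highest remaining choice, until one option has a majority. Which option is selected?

Eve

Round 1: Eve 21, Bob 18, Hank 4. Hank has the fewest and is eliminated.
Round 2: Eve 25, Bob 18. Eve has a majority.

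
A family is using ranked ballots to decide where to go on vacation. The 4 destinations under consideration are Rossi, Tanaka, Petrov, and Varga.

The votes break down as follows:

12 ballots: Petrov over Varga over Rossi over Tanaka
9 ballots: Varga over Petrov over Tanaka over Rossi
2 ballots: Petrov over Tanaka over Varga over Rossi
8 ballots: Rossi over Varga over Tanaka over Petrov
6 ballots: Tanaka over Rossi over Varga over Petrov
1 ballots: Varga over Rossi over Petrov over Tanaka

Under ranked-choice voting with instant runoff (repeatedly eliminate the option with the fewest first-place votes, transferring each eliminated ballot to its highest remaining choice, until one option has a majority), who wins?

Round 1: Petrov 14, Varga 10, Rossi 8, Tanaka 6. Tanaka has the fewest and is eliminated.
Round 2: Rossi 14, Petrov 14, Varga 10. Varga has the fewest and is eliminated.
Round 3: Petrov 23, Rossi 15. Petrov has a majority.

Petrov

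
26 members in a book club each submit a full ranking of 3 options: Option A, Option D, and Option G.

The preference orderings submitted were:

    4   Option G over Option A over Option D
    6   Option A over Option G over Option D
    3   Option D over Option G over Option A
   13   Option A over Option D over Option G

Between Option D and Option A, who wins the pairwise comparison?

Ballots ranking Option D above Option A: 3.
Ballots ranking Option A above Option D: 4+6+13 = 23.
Option A wins the head-to-head, 23–3.

Option A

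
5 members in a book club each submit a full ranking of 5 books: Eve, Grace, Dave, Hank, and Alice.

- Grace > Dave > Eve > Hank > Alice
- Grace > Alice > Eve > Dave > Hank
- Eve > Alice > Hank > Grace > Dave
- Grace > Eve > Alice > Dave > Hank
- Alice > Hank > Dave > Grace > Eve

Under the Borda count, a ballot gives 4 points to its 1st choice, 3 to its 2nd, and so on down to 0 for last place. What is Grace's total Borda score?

14

Borda scores:
  Eve: 2 + 2 + 4 + 3 + 0 = 11
  Grace: 4 + 4 + 1 + 4 + 1 = 14
  Dave: 3 + 1 + 0 + 1 + 2 = 7
  Hank: 1 + 0 + 2 + 0 + 3 = 6
  Alice: 0 + 3 + 3 + 2 + 4 = 12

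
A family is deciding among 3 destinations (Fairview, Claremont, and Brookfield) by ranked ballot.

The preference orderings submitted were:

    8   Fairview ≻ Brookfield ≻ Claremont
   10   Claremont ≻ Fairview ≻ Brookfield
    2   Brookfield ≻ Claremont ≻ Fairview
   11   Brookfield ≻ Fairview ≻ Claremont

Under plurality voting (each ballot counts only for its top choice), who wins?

First-place vote totals:
  Fairview: 8
  Claremont: 10
  Brookfield: 13
Brookfield has the most first-place votes.

Brookfield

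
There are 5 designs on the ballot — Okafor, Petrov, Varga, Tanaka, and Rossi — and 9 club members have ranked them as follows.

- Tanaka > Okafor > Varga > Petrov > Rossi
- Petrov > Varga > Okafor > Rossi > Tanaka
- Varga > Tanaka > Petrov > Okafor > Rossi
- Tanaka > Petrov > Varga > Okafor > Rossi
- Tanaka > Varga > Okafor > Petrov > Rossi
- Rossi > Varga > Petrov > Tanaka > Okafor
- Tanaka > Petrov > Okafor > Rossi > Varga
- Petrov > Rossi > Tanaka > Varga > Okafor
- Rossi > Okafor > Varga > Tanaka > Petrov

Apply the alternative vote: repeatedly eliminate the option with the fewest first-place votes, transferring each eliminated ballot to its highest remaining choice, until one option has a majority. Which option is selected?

Tanaka

Round 1: Tanaka 4, Petrov 2, Rossi 2, Varga 1, Okafor 0. Okafor has the fewest and is eliminated.
Round 2: Tanaka 4, Petrov 2, Rossi 2, Varga 1. Varga has the fewest and is eliminated.
Round 3: Tanaka 5, Petrov 2, Rossi 2. Tanaka has a majority.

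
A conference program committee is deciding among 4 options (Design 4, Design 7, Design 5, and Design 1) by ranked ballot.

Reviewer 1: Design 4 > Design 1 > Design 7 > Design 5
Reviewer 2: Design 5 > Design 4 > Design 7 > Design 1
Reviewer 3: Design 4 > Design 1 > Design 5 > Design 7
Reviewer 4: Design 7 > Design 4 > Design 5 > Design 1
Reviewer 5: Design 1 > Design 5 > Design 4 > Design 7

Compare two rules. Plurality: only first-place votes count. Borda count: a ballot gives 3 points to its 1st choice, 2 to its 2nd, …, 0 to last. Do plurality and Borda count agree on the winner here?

Plurality first-place counts: Design 4 2, Design 7 1, Design 5 1, Design 1 1 → Design 4.
Borda totals: Design 4 11, Design 7 5, Design 5 7, Design 1 7 → Design 4.
The two rules agree on Design 4.

Yes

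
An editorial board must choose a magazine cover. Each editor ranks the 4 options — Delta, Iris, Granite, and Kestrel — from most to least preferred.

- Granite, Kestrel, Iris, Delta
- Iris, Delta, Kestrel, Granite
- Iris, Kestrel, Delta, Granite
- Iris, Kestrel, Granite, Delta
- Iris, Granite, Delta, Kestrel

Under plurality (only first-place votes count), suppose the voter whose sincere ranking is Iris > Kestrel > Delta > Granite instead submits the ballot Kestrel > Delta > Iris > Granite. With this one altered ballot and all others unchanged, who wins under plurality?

Iris

First-place totals with the altered ballot: Delta 0, Iris 3, Granite 1, Kestrel 1.
The winner is unchanged: still Iris.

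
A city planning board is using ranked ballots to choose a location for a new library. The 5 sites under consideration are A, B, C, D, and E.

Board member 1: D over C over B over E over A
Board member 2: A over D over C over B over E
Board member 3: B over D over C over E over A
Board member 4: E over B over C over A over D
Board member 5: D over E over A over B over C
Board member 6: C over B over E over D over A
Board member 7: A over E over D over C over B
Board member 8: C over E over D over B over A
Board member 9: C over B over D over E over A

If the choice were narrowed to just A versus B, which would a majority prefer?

Ballots ranking A above B: 3.
Ballots ranking B above A: 6.
B wins the head-to-head, 6–3.

B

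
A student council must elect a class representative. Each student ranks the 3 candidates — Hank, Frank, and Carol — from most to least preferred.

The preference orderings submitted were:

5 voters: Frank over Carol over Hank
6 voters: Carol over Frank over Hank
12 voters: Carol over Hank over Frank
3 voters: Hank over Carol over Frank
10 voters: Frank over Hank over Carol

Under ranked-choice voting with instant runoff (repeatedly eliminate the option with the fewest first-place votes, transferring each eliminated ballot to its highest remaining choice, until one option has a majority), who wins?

Round 1: Carol 18, Frank 15, Hank 3. Hank has the fewest and is eliminated.
Round 2: Carol 21, Frank 15. Carol has a majority.

Carol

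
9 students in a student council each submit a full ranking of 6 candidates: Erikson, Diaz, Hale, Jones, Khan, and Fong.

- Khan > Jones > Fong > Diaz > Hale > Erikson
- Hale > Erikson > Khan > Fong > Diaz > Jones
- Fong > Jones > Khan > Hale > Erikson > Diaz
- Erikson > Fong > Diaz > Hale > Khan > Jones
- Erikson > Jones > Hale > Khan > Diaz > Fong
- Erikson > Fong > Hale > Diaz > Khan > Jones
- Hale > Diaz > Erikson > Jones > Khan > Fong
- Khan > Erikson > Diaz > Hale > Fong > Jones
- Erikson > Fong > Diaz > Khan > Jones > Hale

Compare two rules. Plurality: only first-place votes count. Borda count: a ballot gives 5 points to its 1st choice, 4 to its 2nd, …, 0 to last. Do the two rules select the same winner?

Plurality first-place counts: Erikson 4, Diaz 0, Hale 2, Jones 0, Khan 2, Fong 1 → Erikson.
Borda totals: Erikson 32, Diaz 19, Hale 23, Jones 15, Khan 23, Fong 23 → Erikson.
The two rules agree on Erikson.

Yes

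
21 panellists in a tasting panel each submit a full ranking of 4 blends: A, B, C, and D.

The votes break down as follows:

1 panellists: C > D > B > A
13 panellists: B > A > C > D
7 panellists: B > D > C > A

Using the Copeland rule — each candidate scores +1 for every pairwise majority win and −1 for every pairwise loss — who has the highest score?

B

Pairwise results:
  A vs B: B wins 21–0.
  A vs C: A wins 13–8.
  A vs D: A wins 13–8.
  B vs C: B wins 20–1.
  B vs D: B wins 20–1.
  C vs D: C wins 14–7.
Copeland scores (wins − losses):
  A: 2 − 1 = 1
  B: 3 − 0 = 3
  C: 1 − 2 = -1
  D: 0 − 3 = -3
B has the best Copeland score.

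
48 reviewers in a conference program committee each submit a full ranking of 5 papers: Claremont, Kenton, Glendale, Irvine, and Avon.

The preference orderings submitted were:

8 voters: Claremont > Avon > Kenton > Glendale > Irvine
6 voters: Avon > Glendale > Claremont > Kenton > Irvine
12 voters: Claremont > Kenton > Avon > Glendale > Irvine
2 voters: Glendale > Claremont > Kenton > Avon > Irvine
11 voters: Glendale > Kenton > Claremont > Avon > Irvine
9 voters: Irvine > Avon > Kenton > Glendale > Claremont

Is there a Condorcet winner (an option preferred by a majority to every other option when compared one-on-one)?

Head-to-head results (48 voters total):
Claremont vs Kenton: Claremont wins 28–20.
Claremont vs Glendale: Glendale wins 28–20.
Claremont vs Irvine: Claremont wins 39–9.
Claremont vs Avon: Claremont wins 33–15.
Kenton vs Glendale: Kenton wins 29–19.
Kenton vs Irvine: Kenton wins 39–9.
Kenton vs Avon: Kenton wins 25–23.
Glendale vs Irvine: Glendale wins 39–9.
Glendale vs Avon: Avon wins 35–13.
Irvine vs Avon: Avon wins 39–9.
No candidate beats all others: Claremont beats Kenton beats Glendale beats Claremont, a majority cycle.

No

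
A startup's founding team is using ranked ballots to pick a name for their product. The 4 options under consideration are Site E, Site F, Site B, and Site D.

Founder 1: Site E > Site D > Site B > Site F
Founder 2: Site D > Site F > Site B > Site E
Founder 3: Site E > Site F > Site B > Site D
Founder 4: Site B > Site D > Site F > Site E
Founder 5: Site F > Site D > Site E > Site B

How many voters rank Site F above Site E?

Ballots ranking Site F above Site E: 3.
Ballots ranking Site E above Site F: 2.
So 3 of 5 voters prefer Site F to Site E.

3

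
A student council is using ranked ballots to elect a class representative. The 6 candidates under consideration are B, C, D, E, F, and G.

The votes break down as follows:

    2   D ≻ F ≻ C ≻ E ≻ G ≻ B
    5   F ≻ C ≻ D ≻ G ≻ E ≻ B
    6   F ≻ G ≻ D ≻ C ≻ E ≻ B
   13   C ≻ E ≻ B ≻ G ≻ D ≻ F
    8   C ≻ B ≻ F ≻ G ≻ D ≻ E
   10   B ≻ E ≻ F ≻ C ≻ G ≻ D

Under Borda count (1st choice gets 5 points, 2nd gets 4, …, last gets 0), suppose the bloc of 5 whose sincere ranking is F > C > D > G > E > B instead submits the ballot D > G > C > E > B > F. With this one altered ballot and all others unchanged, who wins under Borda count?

Borda totals with the altered ballot: B 126, C 158, D 74, E 112, F 92, G 98.
The winner is unchanged: still C.

C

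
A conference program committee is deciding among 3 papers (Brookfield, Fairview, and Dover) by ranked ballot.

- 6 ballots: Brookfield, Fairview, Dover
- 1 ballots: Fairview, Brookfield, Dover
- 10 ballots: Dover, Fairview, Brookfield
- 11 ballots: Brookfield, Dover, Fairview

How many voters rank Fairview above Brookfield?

11

Ballots ranking Fairview above Brookfield: 1+10 = 11.
Ballots ranking Brookfield above Fairview: 6+11 = 17.
So 11 of 28 voters prefer Fairview to Brookfield.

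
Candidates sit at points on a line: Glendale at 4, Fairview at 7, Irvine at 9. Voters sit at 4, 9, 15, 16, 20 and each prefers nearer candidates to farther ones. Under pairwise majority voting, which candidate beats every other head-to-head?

Irvine

With single-peaked preferences on a line, the Condorcet winner is the candidate closest to the median voter.
The median voter (position 15) is closest to Irvine at 9.
Check: Irvine vs Fairview — voters closer to Irvine: 4 of 5.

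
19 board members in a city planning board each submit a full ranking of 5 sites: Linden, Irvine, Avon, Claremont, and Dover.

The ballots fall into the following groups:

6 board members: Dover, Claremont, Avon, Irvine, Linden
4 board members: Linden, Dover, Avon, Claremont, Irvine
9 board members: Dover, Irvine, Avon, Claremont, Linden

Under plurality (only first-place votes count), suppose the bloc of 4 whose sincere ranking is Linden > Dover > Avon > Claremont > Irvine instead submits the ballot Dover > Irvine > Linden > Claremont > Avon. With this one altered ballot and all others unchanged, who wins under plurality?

Dover

First-place totals with the altered ballot: Linden 0, Irvine 0, Avon 0, Claremont 0, Dover 19.
The winner is unchanged: still Dover.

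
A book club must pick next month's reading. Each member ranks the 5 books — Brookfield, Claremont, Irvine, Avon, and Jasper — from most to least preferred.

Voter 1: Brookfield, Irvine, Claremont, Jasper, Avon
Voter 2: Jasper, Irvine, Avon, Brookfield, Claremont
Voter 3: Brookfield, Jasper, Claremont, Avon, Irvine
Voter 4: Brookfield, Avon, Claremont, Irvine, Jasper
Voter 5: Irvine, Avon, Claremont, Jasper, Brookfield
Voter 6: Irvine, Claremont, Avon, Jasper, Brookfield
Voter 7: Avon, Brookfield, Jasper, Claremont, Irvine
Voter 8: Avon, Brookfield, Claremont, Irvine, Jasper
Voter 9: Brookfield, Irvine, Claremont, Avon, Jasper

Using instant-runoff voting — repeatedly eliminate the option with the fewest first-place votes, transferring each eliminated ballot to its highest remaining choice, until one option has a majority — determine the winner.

Brookfield

Round 1: Brookfield 4, Irvine 2, Avon 2, Jasper 1, Claremont 0. Claremont has the fewest and is eliminated.
Round 2: Brookfield 4, Irvine 2, Avon 2, Jasper 1. Jasper has the fewest and is eliminated.
Round 3: Brookfield 4, Irvine 3, Avon 2. Avon has the fewest and is eliminated.
Round 4: Brookfield 6, Irvine 3. Brookfield has a majority.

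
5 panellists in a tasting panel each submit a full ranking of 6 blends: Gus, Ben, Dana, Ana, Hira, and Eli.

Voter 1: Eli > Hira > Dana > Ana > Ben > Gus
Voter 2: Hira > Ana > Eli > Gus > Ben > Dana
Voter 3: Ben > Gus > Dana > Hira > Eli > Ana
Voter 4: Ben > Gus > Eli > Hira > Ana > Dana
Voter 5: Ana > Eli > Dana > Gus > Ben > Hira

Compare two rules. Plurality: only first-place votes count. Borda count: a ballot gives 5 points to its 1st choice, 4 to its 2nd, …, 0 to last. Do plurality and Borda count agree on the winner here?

No

Plurality first-place counts: Gus 0, Ben 2, Dana 0, Ana 1, Hira 1, Eli 1 → Ben.
Borda totals: Gus 12, Ben 13, Dana 9, Ana 12, Hira 13, Eli 16 → Eli.
The two rules disagree: plurality picks Ben, Borda picks Eli.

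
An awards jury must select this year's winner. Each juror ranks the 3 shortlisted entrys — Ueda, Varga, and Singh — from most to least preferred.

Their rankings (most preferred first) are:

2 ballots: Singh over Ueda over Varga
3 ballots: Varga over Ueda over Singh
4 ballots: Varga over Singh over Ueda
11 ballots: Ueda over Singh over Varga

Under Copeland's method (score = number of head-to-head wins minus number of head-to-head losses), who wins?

Pairwise results:
  Ueda vs Varga: Ueda wins 13–7.
  Ueda vs Singh: Ueda wins 14–6.
  Varga vs Singh: Singh wins 13–7.
Copeland scores (wins − losses):
  Ueda: 2 − 0 = 2
  Varga: 0 − 2 = -2
  Singh: 1 − 1 = 0
Ueda has the best Copeland score.

Ueda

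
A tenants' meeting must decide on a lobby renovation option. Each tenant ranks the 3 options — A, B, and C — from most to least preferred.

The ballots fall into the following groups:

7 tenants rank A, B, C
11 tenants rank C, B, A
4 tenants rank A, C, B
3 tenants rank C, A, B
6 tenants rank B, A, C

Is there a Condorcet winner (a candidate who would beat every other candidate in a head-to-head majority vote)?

Head-to-head results (31 voters total):
A vs B: B wins 17–14.
A vs C: A wins 17–14.
B vs C: C wins 18–13.
No candidate beats all others: A beats C beats B beats A, a majority cycle.

No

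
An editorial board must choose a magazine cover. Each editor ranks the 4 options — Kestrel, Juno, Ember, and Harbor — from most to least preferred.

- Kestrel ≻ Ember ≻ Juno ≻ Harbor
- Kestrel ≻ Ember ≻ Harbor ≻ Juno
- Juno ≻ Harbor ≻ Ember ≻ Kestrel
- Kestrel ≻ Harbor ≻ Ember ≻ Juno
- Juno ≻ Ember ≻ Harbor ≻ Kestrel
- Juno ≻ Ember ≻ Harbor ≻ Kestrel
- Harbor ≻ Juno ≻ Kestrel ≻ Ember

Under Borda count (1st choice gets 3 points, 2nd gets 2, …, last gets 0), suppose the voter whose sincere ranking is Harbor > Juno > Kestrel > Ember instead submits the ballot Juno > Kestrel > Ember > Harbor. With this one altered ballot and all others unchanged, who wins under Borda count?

Borda totals with the altered ballot: Kestrel 11, Juno 13, Ember 11, Harbor 7.
The winner is unchanged: still Juno.

Juno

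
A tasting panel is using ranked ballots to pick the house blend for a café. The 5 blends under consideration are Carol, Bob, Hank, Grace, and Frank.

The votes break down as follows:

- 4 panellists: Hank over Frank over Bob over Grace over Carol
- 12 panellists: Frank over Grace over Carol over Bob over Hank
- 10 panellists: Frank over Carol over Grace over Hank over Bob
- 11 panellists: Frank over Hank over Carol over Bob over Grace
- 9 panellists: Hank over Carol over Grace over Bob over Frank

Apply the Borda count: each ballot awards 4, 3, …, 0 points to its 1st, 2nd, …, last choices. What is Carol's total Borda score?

103

Borda scores:
  Carol: 4·0 + 12·2 + 10·3 + 11·2 + 9·3 = 103
  Bob: 4·2 + 12·1 + 10·0 + 11·1 + 9·1 = 40
  Hank: 4·4 + 12·0 + 10·1 + 11·3 + 9·4 = 95
  Grace: 4·1 + 12·3 + 10·2 + 11·0 + 9·2 = 78
  Frank: 4·3 + 12·4 + 10·4 + 11·4 + 9·0 = 144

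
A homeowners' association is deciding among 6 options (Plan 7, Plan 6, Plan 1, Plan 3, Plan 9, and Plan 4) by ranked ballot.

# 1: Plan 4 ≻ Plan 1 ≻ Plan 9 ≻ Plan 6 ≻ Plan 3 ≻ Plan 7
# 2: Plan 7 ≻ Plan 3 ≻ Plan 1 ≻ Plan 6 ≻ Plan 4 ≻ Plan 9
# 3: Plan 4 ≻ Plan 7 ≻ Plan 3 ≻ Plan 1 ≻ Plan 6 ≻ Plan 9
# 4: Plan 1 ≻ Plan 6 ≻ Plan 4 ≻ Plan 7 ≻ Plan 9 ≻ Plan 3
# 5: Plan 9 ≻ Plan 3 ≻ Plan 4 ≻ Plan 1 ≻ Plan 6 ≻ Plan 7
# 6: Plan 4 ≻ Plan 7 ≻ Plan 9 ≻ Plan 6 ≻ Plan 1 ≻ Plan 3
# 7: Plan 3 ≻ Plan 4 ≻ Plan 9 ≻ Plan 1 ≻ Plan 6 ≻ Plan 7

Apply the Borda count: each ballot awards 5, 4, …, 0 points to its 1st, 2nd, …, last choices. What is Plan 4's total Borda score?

26

Borda scores:
  Plan 7: 0 + 5 + 4 + 2 + 0 + 4 + 0 = 15
  Plan 6: 2 + 2 + 1 + 4 + 1 + 2 + 1 = 13
  Plan 1: 4 + 3 + 2 + 5 + 2 + 1 + 2 = 19
  Plan 3: 1 + 4 + 3 + 0 + 4 + 0 + 5 = 17
  Plan 9: 3 + 0 + 0 + 1 + 5 + 3 + 3 = 15
  Plan 4: 5 + 1 + 5 + 3 + 3 + 5 + 4 = 26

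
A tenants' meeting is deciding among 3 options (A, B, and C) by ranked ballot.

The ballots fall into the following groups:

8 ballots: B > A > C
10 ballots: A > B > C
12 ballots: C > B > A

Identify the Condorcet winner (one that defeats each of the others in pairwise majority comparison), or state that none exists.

Head-to-head results (30 voters total):
A vs B: B wins 20–10.
A vs C: A wins 18–12.
B vs C: B wins 18–12.
B beats each rival — A (20–10), C (18–12) — so B is the Condorcet winner.

B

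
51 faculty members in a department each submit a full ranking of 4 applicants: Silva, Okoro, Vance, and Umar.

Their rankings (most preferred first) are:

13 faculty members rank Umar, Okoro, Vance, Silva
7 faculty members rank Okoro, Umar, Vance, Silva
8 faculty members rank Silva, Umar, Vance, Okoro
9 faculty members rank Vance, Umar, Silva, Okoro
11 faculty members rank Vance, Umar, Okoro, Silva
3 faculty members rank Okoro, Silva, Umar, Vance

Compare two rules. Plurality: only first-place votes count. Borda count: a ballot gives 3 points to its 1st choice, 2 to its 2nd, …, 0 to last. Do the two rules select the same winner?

No

Plurality first-place counts: Silva 8, Okoro 10, Vance 20, Umar 13 → Vance.
Borda totals: Silva 39, Okoro 67, Vance 88, Umar 112 → Umar.
The two rules disagree: plurality picks Vance, Borda picks Umar.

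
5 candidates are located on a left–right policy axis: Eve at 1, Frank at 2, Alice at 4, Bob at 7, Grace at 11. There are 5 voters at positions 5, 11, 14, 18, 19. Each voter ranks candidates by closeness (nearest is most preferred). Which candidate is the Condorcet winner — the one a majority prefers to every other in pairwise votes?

Grace

With single-peaked preferences on a line, the Condorcet winner is the candidate closest to the median voter.
The median voter (position 14) is closest to Grace at 11.
Check: Grace vs Bob — voters closer to Grace: 4 of 5.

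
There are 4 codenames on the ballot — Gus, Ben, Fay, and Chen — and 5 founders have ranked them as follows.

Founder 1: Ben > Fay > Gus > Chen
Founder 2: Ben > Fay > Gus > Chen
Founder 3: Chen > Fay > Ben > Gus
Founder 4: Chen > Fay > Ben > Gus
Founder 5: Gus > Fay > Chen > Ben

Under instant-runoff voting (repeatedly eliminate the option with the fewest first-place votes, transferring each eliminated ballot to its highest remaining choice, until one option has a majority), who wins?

Chen

Round 1: Ben 2, Chen 2, Gus 1, Fay 0. Fay has the fewest and is eliminated.
Round 2: Ben 2, Chen 2, Gus 1. Gus has the fewest and is eliminated.
Round 3: Chen 3, Ben 2. Chen has a majority.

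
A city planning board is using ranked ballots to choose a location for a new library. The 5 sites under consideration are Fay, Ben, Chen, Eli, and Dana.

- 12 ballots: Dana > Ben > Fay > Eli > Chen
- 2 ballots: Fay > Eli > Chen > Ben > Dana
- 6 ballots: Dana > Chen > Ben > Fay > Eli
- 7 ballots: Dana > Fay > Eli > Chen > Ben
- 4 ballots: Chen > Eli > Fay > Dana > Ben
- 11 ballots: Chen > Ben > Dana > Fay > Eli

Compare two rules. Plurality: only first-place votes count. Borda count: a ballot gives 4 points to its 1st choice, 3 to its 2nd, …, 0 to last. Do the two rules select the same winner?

Yes

Plurality first-place counts: Fay 2, Ben 0, Chen 15, Eli 0, Dana 25 → Dana.
Borda totals: Fay 78, Ben 83, Chen 89, Eli 44, Dana 126 → Dana.
The two rules agree on Dana.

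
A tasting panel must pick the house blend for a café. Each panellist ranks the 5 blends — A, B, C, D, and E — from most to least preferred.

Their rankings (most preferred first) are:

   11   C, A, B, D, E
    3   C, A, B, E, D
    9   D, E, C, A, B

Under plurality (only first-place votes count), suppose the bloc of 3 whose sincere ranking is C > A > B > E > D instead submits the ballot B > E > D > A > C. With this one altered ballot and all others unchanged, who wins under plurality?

First-place totals with the altered ballot: A 0, B 3, C 11, D 9, E 0.
The winner is unchanged: still C.

C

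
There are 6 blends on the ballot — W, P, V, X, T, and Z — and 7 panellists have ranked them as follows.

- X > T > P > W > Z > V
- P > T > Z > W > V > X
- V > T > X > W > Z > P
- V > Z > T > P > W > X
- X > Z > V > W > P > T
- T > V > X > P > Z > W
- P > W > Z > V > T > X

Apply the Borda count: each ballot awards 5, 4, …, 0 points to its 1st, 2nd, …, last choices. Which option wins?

Borda scores:
  W: 2 + 2 + 2 + 1 + 2 + 0 + 4 = 13
  P: 3 + 5 + 0 + 2 + 1 + 2 + 5 = 18
  V: 0 + 1 + 5 + 5 + 3 + 4 + 2 = 20
  X: 5 + 0 + 3 + 0 + 5 + 3 + 0 = 16
  T: 4 + 4 + 4 + 3 + 0 + 5 + 1 = 21
  Z: 1 + 3 + 1 + 4 + 4 + 1 + 3 = 17
T has the highest total.

T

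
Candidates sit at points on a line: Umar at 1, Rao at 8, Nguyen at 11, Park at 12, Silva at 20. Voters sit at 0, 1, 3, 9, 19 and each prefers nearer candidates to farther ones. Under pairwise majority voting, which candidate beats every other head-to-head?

Umar

With single-peaked preferences on a line, the Condorcet winner is the candidate closest to the median voter.
The median voter (position 3) is closest to Umar at 1.
Check: Umar vs Nguyen — voters closer to Umar: 3 of 5.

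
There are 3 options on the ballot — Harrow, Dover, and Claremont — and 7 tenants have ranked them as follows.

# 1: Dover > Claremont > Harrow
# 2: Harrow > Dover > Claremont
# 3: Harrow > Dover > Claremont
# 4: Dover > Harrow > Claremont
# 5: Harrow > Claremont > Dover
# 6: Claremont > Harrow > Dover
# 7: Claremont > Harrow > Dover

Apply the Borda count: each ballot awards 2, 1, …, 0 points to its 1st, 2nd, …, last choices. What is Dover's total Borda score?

Borda scores:
  Harrow: 0 + 2 + 2 + 1 + 2 + 1 + 1 = 9
  Dover: 2 + 1 + 1 + 2 + 0 + 0 + 0 = 6
  Claremont: 1 + 0 + 0 + 0 + 1 + 2 + 2 = 6

6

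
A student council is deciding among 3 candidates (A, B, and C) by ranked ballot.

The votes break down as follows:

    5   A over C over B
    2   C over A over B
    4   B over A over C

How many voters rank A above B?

7

Ballots ranking A above B: 5+2 = 7.
Ballots ranking B above A: 4.
So 7 of 11 voters prefer A to B.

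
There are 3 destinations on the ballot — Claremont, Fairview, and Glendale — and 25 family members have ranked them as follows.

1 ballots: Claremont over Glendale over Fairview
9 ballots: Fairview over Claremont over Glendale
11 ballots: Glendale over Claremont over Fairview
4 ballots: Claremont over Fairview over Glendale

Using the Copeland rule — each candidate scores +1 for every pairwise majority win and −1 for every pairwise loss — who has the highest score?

Claremont

Pairwise results:
  Claremont vs Fairview: Claremont wins 16–9.
  Claremont vs Glendale: Claremont wins 14–11.
  Fairview vs Glendale: Fairview wins 13–12.
Copeland scores (wins − losses):
  Claremont: 2 − 0 = 2
  Fairview: 1 − 1 = 0
  Glendale: 0 − 2 = -2
Claremont has the best Copeland score.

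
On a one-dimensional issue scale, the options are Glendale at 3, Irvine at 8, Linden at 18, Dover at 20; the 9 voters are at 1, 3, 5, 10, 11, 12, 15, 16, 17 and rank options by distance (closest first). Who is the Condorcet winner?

With single-peaked preferences on a line, the Condorcet winner is the candidate closest to the median voter.
The median voter (position 11) is closest to Irvine at 8.
Check: Irvine vs Linden — voters closer to Irvine: 6 of 9.

Irvine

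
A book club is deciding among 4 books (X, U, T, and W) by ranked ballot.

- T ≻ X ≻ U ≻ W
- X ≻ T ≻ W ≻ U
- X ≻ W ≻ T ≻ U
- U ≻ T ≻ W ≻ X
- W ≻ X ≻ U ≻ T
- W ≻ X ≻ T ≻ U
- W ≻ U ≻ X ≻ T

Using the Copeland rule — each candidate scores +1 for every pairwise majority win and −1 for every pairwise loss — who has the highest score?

W

Pairwise results:
  X vs U: X wins 5–2.
  X vs T: X wins 5–2.
  X vs W: W wins 4–3.
  U vs T: T wins 4–3.
  U vs W: W wins 5–2.
  T vs W: W wins 4–3.
Copeland scores (wins − losses):
  X: 2 − 1 = 1
  U: 0 − 3 = -3
  T: 1 − 2 = -1
  W: 3 − 0 = 3
W has the best Copeland score.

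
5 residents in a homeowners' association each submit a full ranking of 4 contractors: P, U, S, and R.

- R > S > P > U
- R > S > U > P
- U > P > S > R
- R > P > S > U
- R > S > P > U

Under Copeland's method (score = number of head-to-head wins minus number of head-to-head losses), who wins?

R

Pairwise results:
  P vs U: P wins 3–2.
  P vs S: S wins 3–2.
  P vs R: R wins 4–1.
  U vs S: S wins 4–1.
  U vs R: R wins 4–1.
  S vs R: R wins 4–1.
Copeland scores (wins − losses):
  P: 1 − 2 = -1
  U: 0 − 3 = -3
  S: 2 − 1 = 1
  R: 3 − 0 = 3
R has the best Copeland score.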